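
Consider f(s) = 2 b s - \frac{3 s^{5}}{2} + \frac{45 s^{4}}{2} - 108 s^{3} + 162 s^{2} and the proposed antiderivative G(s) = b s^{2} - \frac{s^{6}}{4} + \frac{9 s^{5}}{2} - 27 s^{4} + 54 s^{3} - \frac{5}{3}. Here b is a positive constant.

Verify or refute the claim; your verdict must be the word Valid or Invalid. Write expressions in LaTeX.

d/ds[G] = 2 b s - \frac{3 s^{5}}{2} + \frac{45 s^{4}}{2} - 108 s^{3} + 162 s^{2}
This equals f(s) exactly, so the claim holds.

Valid: G'(s) = f(s).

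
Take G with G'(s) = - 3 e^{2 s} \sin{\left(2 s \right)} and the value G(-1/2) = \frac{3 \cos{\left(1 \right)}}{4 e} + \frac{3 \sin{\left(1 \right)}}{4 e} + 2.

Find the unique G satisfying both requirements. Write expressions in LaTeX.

Check a candidate G(s) by differentiating: d/ds[G] must match the given G'(s).
A general antiderivative is - \frac{3 e^{2 s} \sin{\left(2 s \right)}}{4} + \frac{3 e^{2 s} \cos{\left(2 s \right)}}{4} + C.
The condition gives C = \frac{3 \cos{\left(1 \right)}}{4 e} + \frac{3 \sin{\left(1 \right)}}{4 e} + 2 - (\frac{3 \cos{\left(1 \right)}}{4 e} + \frac{3 \sin{\left(1 \right)}}{4 e}) = 2.
So G(s) = - \frac{3 e^{2 s} \sin{\left(2 s \right)}}{4} + \frac{3 e^{2 s} \cos{\left(2 s \right)}}{4} + 2.
Check: d/ds[- \frac{3 e^{2 s} \sin{\left(2 s \right)}}{4} + \frac{3 e^{2 s} \cos{\left(2 s \right)}}{4} + 2] = - 3 e^{2 s} \sin{\left(2 s \right)} = G'(s).

G(s) = - \frac{3 e^{2 s} \sin{\left(2 s \right)}}{4} + \frac{3 e^{2 s} \cos{\left(2 s \right)}}{4} + 2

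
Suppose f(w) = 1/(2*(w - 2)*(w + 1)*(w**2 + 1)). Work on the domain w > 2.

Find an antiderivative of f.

The denominator factors as 2*(w - 2)*(w + 1)*(w**2 + 1); partial fractions split f into directly integrable pieces: (w - 3)/(20*(w**2 + 1)) - 1/(12*(w + 1)) + 1/(30*(w - 2)).
Check: d/dw[log(w - 2)/30 - log(w + 1)/12 + log(w**2 + 1)/40 - 3*atan(w)/20] = 1/(2*w**4 - 2*w**3 - 2*w**2 - 2*w - 4), which equals f(w).

An antiderivative is F(w) = log(w - 2)/30 - log(w + 1)/12 + log(w**2 + 1)/40 - 3*atan(w)/20.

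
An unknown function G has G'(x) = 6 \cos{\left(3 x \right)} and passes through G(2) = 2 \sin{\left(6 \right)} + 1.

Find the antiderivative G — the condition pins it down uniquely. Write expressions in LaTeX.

G(x) = 2 \sin{\left(3 x \right)} + 1

A first test for any G(x): its x-derivative must equal the given G'(x).
A general antiderivative is 2 \sin{\left(3 x \right)} + C.
The condition gives C = 2 \sin{\left(6 \right)} + 1 - (2 \sin{\left(6 \right)}) = 1.
So G(x) = 2 \sin{\left(3 x \right)} + 1.
Check: d/dx[2 \sin{\left(3 x \right)} + 1] = 6 \cos{\left(3 x \right)} = G'(x).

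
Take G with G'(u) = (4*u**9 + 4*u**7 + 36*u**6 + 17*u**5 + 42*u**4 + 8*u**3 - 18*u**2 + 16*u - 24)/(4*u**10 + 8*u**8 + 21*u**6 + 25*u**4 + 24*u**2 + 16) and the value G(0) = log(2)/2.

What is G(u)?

G(u) = (-12*u + (2*u**4 + u**2 + 4)*log(2*u**2 + 2))/(2*(2*u**4 + u**2 + 4))

Recover the given G'(u) by differentiating a candidate G(u); any mismatch rules it out.
A general antiderivative is -3*u/(u**4 + u**2/2 + 2) + log(2*u**2 + 2)/2 + C.
The condition gives C = log(2)/2 - (log(2)/2) = 0.
So G(u) = (-12*u + (2*u**4 + u**2 + 4)*log(2*u**2 + 2))/(2*(2*u**4 + u**2 + 4)).
Check: d/du[(-12*u + (2*u**4 + u**2 + 4)*log(2*u**2 + 2))/(2*(2*u**4 + u**2 + 4))] = (4*u**9 + 4*u**7 + 36*u**6 + 17*u**5 + 42*u**4 + 8*u**3 - 18*u**2 + 16*u - 24)/(4*u**10 + 8*u**8 + 21*u**6 + 25*u**4 + 24*u**2 + 16) = G'(u).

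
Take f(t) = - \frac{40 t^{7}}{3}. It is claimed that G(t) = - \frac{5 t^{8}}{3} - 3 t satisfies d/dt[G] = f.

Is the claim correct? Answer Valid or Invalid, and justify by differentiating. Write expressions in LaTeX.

Invalid: d/dt[G] - f = -3, which is not 0.

d/dt[G] = - \frac{40 t^{7}}{3} - 3
d/dt[G] - f(t) = -3 != 0.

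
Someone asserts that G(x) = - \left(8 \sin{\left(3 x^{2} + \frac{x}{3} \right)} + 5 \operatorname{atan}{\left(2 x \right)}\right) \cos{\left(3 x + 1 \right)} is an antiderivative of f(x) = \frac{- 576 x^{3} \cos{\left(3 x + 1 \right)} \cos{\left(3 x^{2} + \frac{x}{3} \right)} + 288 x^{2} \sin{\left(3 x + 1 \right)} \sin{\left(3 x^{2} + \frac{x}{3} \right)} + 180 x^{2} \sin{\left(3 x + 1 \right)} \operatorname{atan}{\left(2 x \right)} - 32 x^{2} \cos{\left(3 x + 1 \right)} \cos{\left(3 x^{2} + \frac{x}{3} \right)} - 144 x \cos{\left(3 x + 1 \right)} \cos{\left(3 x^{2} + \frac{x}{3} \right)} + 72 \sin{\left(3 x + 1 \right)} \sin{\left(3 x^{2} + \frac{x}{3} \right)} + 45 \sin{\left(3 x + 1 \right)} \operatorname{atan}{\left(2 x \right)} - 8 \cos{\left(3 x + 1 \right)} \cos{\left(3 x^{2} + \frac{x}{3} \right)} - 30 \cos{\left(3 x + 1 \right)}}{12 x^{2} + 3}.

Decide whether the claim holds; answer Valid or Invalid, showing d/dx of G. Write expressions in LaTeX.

Valid - differentiating G returns exactly f.

d/dx[G] = \frac{- 576 x^{3} \cos{\left(3 x + 1 \right)} \cos{\left(3 x^{2} + \frac{x}{3} \right)} + 288 x^{2} \sin{\left(3 x + 1 \right)} \sin{\left(3 x^{2} + \frac{x}{3} \right)} + 180 x^{2} \sin{\left(3 x + 1 \right)} \operatorname{atan}{\left(2 x \right)} - 32 x^{2} \cos{\left(3 x + 1 \right)} \cos{\left(3 x^{2} + \frac{x}{3} \right)} - 144 x \cos{\left(3 x + 1 \right)} \cos{\left(3 x^{2} + \frac{x}{3} \right)} + 72 \sin{\left(3 x + 1 \right)} \sin{\left(3 x^{2} + \frac{x}{3} \right)} + 45 \sin{\left(3 x + 1 \right)} \operatorname{atan}{\left(2 x \right)} - 8 \cos{\left(3 x + 1 \right)} \cos{\left(3 x^{2} + \frac{x}{3} \right)} - 30 \cos{\left(3 x + 1 \right)}}{12 x^{2} + 3}
This equals f(x) exactly, so the claim holds.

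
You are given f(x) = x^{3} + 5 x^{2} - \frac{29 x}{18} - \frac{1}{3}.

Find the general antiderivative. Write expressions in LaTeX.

Integrate term by term and add the pieces.
Check: d/dx[\frac{- 108 x^{4} + 48 x^{3} - 108 x^{2} + \left(- 12 x^{2} - 8 x + 3\right)^{2} + 192}{144}] = x^{3} + 5 x^{2} - \frac{29 x}{18} - \frac{1}{3} = f(x).

F(x) = \frac{- 108 x^{4} + 48 x^{3} - 108 x^{2} + \left(- 12 x^{2} - 8 x + 3\right)^{2} + 192}{144} + C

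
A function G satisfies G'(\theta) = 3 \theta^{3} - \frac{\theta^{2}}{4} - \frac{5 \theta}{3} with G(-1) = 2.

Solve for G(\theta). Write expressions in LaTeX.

Integrate term by term and add the pieces.
A general antiderivative is \frac{3 \theta^{4}}{4} - \frac{\theta^{3}}{12} - \frac{5 \theta^{2}}{6} + C.
The condition gives C = 2 - (0) = 2.
So G(\theta) = \frac{3 \theta^{4}}{4} - \frac{\theta^{3}}{12} - \frac{5 \theta^{2}}{6} + 2.
Check: d/d\theta[\frac{3 \theta^{4}}{4} - \frac{\theta^{3}}{12} - \frac{5 \theta^{2}}{6} + 2] = 3 \theta^{3} - \frac{\theta^{2}}{4} - \frac{5 \theta}{3} = G'(\theta).

G(\theta) = \frac{3 \theta^{4}}{4} - \frac{\theta^{3}}{12} - \frac{5 \theta^{2}}{6} + 2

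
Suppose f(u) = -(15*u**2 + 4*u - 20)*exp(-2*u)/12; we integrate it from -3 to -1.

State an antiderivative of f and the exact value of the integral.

Recognize the product-rule pattern: f = v'r + vr' with v = 5*u**2/8 + 19*u/24 - 7/16, r = exp(-2*u), so integration by parts undoes it.
F(u) = (30*u**2 + 38*u - 21)*exp(-2*u)/48 is an antiderivative of f.
Check: d/du[(30*u**2 + 38*u - 21)*exp(-2*u)/48] = (-15*u**2 - 4*u + 20)*exp(-2*u)/12, which equals f(u).
F(-1) = -29*exp(2)/48; F(-3) = 45*exp(6)/16.
Integral = F(-1) - F(-3) = -45*exp(6)/16 - 29*exp(2)/48.

Antiderivative: F(u) = (30*u**2 + 38*u - 21)*exp(-2*u)/48; value = -45*exp(6)/16 - 29*exp(2)/48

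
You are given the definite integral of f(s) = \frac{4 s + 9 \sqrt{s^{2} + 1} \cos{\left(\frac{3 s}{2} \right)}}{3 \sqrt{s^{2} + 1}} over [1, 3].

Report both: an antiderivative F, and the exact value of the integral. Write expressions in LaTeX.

Differentiate the proposed F(s) back; it has to land on f(s) exactly.
F(s) = \frac{2 \left(2 \sqrt{s^{2} + 1} + 3 \sin{\left(\frac{3 s}{2} \right)}\right)}{3} is an antiderivative of f.
Check: d/ds[\frac{2 \left(2 \sqrt{s^{2} + 1} + 3 \sin{\left(\frac{3 s}{2} \right)}\right)}{3}] = \frac{4 s + 9 \sqrt{s^{2} + 1} \cos{\left(\frac{3 s}{2} \right)}}{3 \sqrt{s^{2} + 1}} = f(s).
F(3) = 2 \sin{\left(\frac{9}{2} \right)} + \frac{4 \sqrt{10}}{3}; F(1) = \frac{4 \sqrt{2}}{3} + 2 \sin{\left(\frac{3}{2} \right)}.
Integral = F(3) - F(1) = - 2 \sin{\left(\frac{3}{2} \right)} + 2 \sin{\left(\frac{9}{2} \right)} - \frac{4 \sqrt{2}}{3} + \frac{4 \sqrt{10}}{3}.

Antiderivative: F(s) = \frac{2 \left(2 \sqrt{s^{2} + 1} + 3 \sin{\left(\frac{3 s}{2} \right)}\right)}{3}; value = - 2 \sin{\left(\frac{3}{2} \right)} + 2 \sin{\left(\frac{9}{2} \right)} - \frac{4 \sqrt{2}}{3} + \frac{4 \sqrt{10}}{3}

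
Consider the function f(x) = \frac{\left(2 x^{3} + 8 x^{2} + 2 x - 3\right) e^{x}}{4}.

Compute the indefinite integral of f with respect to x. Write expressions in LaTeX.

F(x) = \frac{\left(2 x^{3} + 2 x^{2} - 2 x - 1\right) e^{x}}{4} + C

f has the shape u'v + uv' for u = \frac{x^{3}}{2} + \frac{x^{2}}{2} - \frac{x}{2} - \frac{1}{4} and v = e^{x} — it is the derivative of the product u*v.
Check: d/dx[\frac{\left(2 x^{3} + 2 x^{2} - 2 x - 1\right) e^{x}}{4}] = \frac{x^{3} e^{x}}{2} + 2 x^{2} e^{x} + \frac{x e^{x}}{2} - \frac{3 e^{x}}{4}, which equals f(x).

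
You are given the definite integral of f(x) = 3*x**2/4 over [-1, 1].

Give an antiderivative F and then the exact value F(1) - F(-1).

Antiderivative: F(x) = x**3/4; value = 1/2

For F(x) to be correct the identity F'(x) - f(x) = 0 must hold.
F(x) = x**3/4 is an antiderivative of f.
Check: d/dx[x**3/4] = 3*x**2/4 = f(x).
F(1) = 1/4; F(-1) = -1/4.
Integral = F(1) - F(-1) = 1/2.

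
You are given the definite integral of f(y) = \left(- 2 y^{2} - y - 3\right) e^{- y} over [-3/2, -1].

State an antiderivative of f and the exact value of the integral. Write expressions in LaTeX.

Recognize the product-rule pattern: f = u'v + uv' with u = 2 y^{2} + 5 y + 8, v = e^{- y}, so integration by parts undoes it.
F(y) = \left(2 y^{2} + 5 y + 8\right) e^{- y} is an antiderivative of f.
Check: d/dy[\left(2 y^{2} + 5 y + 8\right) e^{- y}] = \left(- 2 y^{2} - y - 3\right) e^{- y} = f(y).
F(-1) = 5 e; F(-3/2) = 5 e^{\frac{3}{2}}.
Integral = F(-1) - F(-3/2) = - 5 e^{\frac{3}{2}} + 5 e.

Antiderivative: F(y) = \left(2 y^{2} + 5 y + 8\right) e^{- y}; value = - 5 e^{\frac{3}{2}} + 5 e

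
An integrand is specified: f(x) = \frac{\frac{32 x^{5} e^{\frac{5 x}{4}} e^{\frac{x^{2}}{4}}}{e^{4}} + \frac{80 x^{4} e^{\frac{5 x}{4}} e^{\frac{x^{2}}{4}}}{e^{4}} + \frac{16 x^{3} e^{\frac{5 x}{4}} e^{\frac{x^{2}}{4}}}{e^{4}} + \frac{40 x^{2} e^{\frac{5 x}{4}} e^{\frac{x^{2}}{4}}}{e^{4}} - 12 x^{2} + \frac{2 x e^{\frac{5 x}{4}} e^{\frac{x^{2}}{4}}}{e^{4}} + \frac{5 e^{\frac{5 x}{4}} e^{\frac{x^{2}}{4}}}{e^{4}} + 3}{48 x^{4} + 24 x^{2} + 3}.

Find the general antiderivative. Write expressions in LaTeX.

Recover f(x) by differentiating a candidate F(x); any mismatch rules it out.
Check: d/dx[\frac{\frac{16 x^{2} e^{\frac{5 x}{4}} e^{\frac{x^{2}}{4}}}{e^{4}} + 3 x + \frac{4 e^{\frac{5 x}{4}} e^{\frac{x^{2}}{4}}}{e^{4}}}{12 x^{2} + 3}] = \frac{32 x^{5} e^{\frac{5 x}{4}} e^{\frac{x^{2}}{4}} + 80 x^{4} e^{\frac{5 x}{4}} e^{\frac{x^{2}}{4}} + 16 x^{3} e^{\frac{5 x}{4}} e^{\frac{x^{2}}{4}} + 40 x^{2} e^{\frac{5 x}{4}} e^{\frac{x^{2}}{4}} - 12 x^{2} e^{4} + 2 x e^{\frac{5 x}{4}} e^{\frac{x^{2}}{4}} + 5 e^{\frac{5 x}{4}} e^{\frac{x^{2}}{4}} + 3 e^{4}}{48 x^{4} e^{4} + 24 x^{2} e^{4} + 3 e^{4}}, which equals f(x).

F(x) = \frac{\frac{16 x^{2} e^{\frac{5 x}{4}} e^{\frac{x^{2}}{4}}}{e^{4}} + 3 x + \frac{4 e^{\frac{5 x}{4}} e^{\frac{x^{2}}{4}}}{e^{4}}}{12 x^{2} + 3} + C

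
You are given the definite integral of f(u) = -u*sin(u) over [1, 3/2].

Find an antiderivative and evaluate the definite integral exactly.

Antiderivative: F(u) = u*cos(u) - sin(u); value = -sin(3/2) - cos(1) + 3*cos(3/2)/2 + sin(1)

An antiderivative F(u) passes only if d/du[F] lands on f(u) exactly.
F(u) = u*cos(u) - sin(u) is an antiderivative of f.
Check: d/du[u*cos(u) - sin(u)] = -u*sin(u) = f(u).
F(3/2) = -sin(3/2) + 3*cos(3/2)/2; F(1) = -sin(1) + cos(1).
Integral = F(3/2) - F(1) = -sin(3/2) - cos(1) + 3*cos(3/2)/2 + sin(1).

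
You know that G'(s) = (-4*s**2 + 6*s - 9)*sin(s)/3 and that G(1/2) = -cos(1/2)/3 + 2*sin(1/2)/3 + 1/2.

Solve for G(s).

G(s) = (8*s**2*cos(s) - 16*s*sin(s) - 12*s*cos(s) + 12*sin(s) + 2*cos(s) + 3)/6

Since d/ds undoes antidifferentiation here, G(s) must give back the stated G'(s).
A general antiderivative is 4*s**2*cos(s)/3 - 8*s*sin(s)/3 - 2*s*cos(s) + 2*sin(s) + cos(s)/3 + C.
The condition gives C = -cos(1/2)/3 + 2*sin(1/2)/3 + 1/2 - (-cos(1/2)/3 + 2*sin(1/2)/3) = 1/2.
So G(s) = (8*s**2*cos(s) - 16*s*sin(s) - 12*s*cos(s) + 12*sin(s) + 2*cos(s) + 3)/6.
Check: d/ds[(8*s**2*cos(s) - 16*s*sin(s) - 12*s*cos(s) + 12*sin(s) + 2*cos(s) + 3)/6] = -4*s**2*sin(s)/3 + 2*s*sin(s) - 3*sin(s), which equals G'(s).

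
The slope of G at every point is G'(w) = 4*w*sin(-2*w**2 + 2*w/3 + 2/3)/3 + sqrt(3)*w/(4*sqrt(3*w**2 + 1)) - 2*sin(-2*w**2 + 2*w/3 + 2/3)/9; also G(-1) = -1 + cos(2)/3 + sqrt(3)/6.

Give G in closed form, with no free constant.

Integrate term by term and add the pieces.
A general antiderivative is sqrt(w**2 + 1/3)/4 + cos(-2*w**2 + 2*w/3 + 2/3)/3 + C.
The condition gives C = -1 + cos(2)/3 + sqrt(3)/6 - (cos(2)/3 + sqrt(3)/6) = -1.
So G(w) = (sqrt(3)*sqrt(3*w**2 + 1) + 4*cos(-2*w**2 + 2*w/3 + 2/3) - 12)/12.
Check: d/dw[(sqrt(3)*sqrt(3*w**2 + 1) + 4*cos(-2*w**2 + 2*w/3 + 2/3) - 12)/12] = (48*w*sqrt(3*w**2 + 1)*sin(-2*w**2 + 2*w/3 + 2/3) + 9*sqrt(3)*w - 8*sqrt(3*w**2 + 1)*sin(-2*w**2 + 2*w/3 + 2/3))/(36*sqrt(3*w**2 + 1)), which equals G'(w).

G(w) = (sqrt(3)*sqrt(3*w**2 + 1) + 4*cos(-2*w**2 + 2*w/3 + 2/3) - 12)/12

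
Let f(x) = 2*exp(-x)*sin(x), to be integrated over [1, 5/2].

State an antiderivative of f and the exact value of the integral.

Antiderivative: F(x) = -exp(-x)*sin(x) - exp(-x)*cos(x); value = -exp(-5/2)*sin(5/2) - exp(-5/2)*cos(5/2) + exp(-1)*cos(1) + exp(-1)*sin(1)

Differentiate the proposed F(x) back; it has to land on f(x) exactly.
F(x) = -exp(-x)*sin(x) - exp(-x)*cos(x) is an antiderivative of f.
Check: d/dx[-exp(-x)*sin(x) - exp(-x)*cos(x)] = 2*exp(-x)*sin(x) = f(x).
F(5/2) = -exp(-5/2)*sin(5/2) - exp(-5/2)*cos(5/2); F(1) = -exp(-1)*sin(1) - exp(-1)*cos(1).
Integral = F(5/2) - F(1) = -exp(-5/2)*sin(5/2) - exp(-5/2)*cos(5/2) + exp(-1)*cos(1) + exp(-1)*sin(1).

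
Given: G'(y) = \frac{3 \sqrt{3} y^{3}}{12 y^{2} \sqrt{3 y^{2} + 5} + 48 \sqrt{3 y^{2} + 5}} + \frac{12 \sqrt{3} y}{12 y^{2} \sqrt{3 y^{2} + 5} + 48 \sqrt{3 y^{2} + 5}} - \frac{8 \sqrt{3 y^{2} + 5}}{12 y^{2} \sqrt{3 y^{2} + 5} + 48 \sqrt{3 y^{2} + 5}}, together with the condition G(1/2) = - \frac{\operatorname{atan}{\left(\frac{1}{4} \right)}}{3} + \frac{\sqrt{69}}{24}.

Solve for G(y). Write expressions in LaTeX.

The integrand splits into summands that can be handled one at a time.
A general antiderivative is \frac{\sqrt{y^{2} + \frac{5}{3}}}{4} - \frac{\operatorname{atan}{\left(\frac{y}{2} \right)}}{3} + C.
The condition gives C = - \frac{\operatorname{atan}{\left(\frac{1}{4} \right)}}{3} + \frac{\sqrt{69}}{24} - (- \frac{\operatorname{atan}{\left(\frac{1}{4} \right)}}{3} + \frac{\sqrt{69}}{24}) = 0.
So G(y) = \frac{\sqrt{y^{2} + \frac{5}{3}}}{4} - \frac{\operatorname{atan}{\left(\frac{y}{2} \right)}}{3}.
Check: d/dy[\frac{\sqrt{y^{2} + \frac{5}{3}}}{4} - \frac{\operatorname{atan}{\left(\frac{y}{2} \right)}}{3}] = \frac{3 \sqrt{3} y^{3} + 12 \sqrt{3} y - 8 \sqrt{3 y^{2} + 5}}{12 y^{2} \sqrt{3 y^{2} + 5} + 48 \sqrt{3 y^{2} + 5}}, which equals G'(y).

G(y) = \frac{\sqrt{y^{2} + \frac{5}{3}}}{4} - \frac{\operatorname{atan}{\left(\frac{y}{2} \right)}}{3}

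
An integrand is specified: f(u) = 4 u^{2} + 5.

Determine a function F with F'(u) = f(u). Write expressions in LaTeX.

A first test for any F(u): its u-derivative must equal f(u) identically.
Check: d/du[\frac{4 u^{3}}{3} + 5 u] = 4 u^{2} + 5 = f(u).

An antiderivative is F(u) = \frac{4 u^{3}}{3} + 5 u.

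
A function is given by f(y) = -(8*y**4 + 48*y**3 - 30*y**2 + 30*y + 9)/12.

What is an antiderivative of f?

Check any antiderivative F(y) by computing F'(y) and comparing it with f(y).
Check: d/dy[-2*y**5/15 - y**4 + 5*y**3/6 - 5*y**2/4 - 3*y/4] = -2*y**4/3 - 4*y**3 + 5*y**2/2 - 5*y/2 - 3/4, which equals f(y).

An antiderivative is F(y) = -2*y**5/15 - y**4 + 5*y**3/6 - 5*y**2/4 - 3*y/4.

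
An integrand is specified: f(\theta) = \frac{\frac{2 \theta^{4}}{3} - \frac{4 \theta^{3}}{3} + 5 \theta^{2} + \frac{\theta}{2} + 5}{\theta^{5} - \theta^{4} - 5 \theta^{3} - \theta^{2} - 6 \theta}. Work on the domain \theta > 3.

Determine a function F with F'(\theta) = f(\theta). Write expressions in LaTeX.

An antiderivative is F(\theta) = - \frac{5 \log{\left(\theta \right)}}{6} + \frac{139 \log{\left(\theta - 3 \right)}}{300} + \frac{68 \log{\left(\theta + 2 \right)}}{75} + \frac{13 \log{\left(\theta^{2} + 1 \right)}}{200} - \frac{73 \operatorname{atan}{\left(\theta \right)}}{300}.

Factor the denominator (6 \theta \left(\theta - 3\right) \left(\theta + 2\right) \left(\theta^{2} + 1\right)) and decompose: f = \frac{39 \theta - 73}{300 \left(\theta^{2} + 1\right)} + \frac{68}{75 \left(\theta + 2\right)} + \frac{139}{300 \left(\theta - 3\right)} - \frac{5}{6 \theta}; each piece integrates to a log, atan, or power term.
Check: d/d\theta[- \frac{5 \log{\left(\theta \right)}}{6} + \frac{139 \log{\left(\theta - 3 \right)}}{300} + \frac{68 \log{\left(\theta + 2 \right)}}{75} + \frac{13 \log{\left(\theta^{2} + 1 \right)}}{200} - \frac{73 \operatorname{atan}{\left(\theta \right)}}{300}] = \frac{4 \theta^{4} - 8 \theta^{3} + 30 \theta^{2} + 3 \theta + 30}{6 \theta^{5} - 6 \theta^{4} - 30 \theta^{3} - 6 \theta^{2} - 36 \theta}, which equals f(\theta).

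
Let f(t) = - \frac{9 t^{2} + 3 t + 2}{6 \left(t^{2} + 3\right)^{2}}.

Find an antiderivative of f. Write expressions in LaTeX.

Any candidate F(t) must reproduce f(t) exactly when differentiated.
Check: d/dt[\frac{75 t - 29 \sqrt{3} \left(t^{2} + 3\right) \operatorname{atan}{\left(\frac{\sqrt{3} t}{3} \right)} + 27}{108 \left(t^{2} + 3\right)}] = \frac{- 9 t^{2} - 3 t - 2}{6 t^{4} + 36 t^{2} + 54}, which equals f(t).

An antiderivative is F(t) = \frac{75 t - 29 \sqrt{3} \left(t^{2} + 3\right) \operatorname{atan}{\left(\frac{\sqrt{3} t}{3} \right)} + 27}{108 \left(t^{2} + 3\right)}.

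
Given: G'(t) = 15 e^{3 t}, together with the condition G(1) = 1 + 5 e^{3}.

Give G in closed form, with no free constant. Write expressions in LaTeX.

Any candidate G(t) must reproduce the stated G'(t) exactly.
A general antiderivative is 5 e^{3 t} + C.
The condition gives C = 1 + 5 e^{3} - (5 e^{3}) = 1.
So G(t) = 5 e^{3 t} + 1.
Check: d/dt[5 e^{3 t} + 1] = 15 e^{3 t} = G'(t).

G(t) = 5 e^{3 t} + 1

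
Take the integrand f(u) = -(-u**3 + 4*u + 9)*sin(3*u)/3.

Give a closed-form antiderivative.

An antiderivative F(u) passes only if d/du[F] lands on f(u) exactly.
Check: d/du[-u**3*cos(3*u)/9 + u**2*sin(3*u)/9 + 14*u*cos(3*u)/27 - 14*sin(3*u)/81 + cos(3*u)] = u**3*sin(3*u)/3 - 4*u*sin(3*u)/3 - 3*sin(3*u), which equals f(u).

An antiderivative is F(u) = -u**3*cos(3*u)/9 + u**2*sin(3*u)/9 + 14*u*cos(3*u)/27 - 14*sin(3*u)/81 + cos(3*u).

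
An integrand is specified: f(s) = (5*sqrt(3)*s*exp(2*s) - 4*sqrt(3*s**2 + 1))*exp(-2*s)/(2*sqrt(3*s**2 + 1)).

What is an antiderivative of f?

An antiderivative F(s) passes only if d/ds[F] lands on f(s) exactly.
Check: d/ds[5*sqrt(4*s**2 + 4/3)/4 + exp(-2*s)] = (5*sqrt(3)*s*exp(2*s) - 4*sqrt(3*s**2 + 1))*exp(-2*s)/(2*sqrt(3*s**2 + 1)) = f(s).

An antiderivative is F(s) = 5*sqrt(4*s**2 + 4/3)/4 + exp(-2*s).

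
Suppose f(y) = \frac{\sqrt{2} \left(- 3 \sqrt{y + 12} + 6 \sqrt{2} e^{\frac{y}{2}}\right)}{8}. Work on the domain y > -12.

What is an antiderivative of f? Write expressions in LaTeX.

Recover f(y) by differentiating a candidate F(y); any mismatch rules it out.
Check: d/dy[\frac{- \sqrt{2} \left(y + 12\right)^{\frac{3}{2}} + 12 e^{\frac{y}{2}}}{4}] = - \frac{3 \sqrt{2} \sqrt{y + 12}}{8} + \frac{3 e^{\frac{y}{2}}}{2}, which equals f(y).

An antiderivative is F(y) = \frac{- \sqrt{2} \left(y + 12\right)^{\frac{3}{2}} + 12 e^{\frac{y}{2}}}{4}.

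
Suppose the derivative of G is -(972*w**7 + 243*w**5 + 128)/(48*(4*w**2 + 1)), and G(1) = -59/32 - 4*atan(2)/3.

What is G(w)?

G(w) = -27*w**6/32 - 4*atan(2*w)/3 - 1

Differentiate the proposed G(w) back; it has to land on the given G'(w).
A general antiderivative is -27*w**6/32 - 4*atan(2*w)/3 + C.
The condition gives C = -59/32 - 4*atan(2)/3 - (-4*atan(2)/3 - 27/32) = -1.
So G(w) = -27*w**6/32 - 4*atan(2*w)/3 - 1.
Check: d/dw[-27*w**6/32 - 4*atan(2*w)/3 - 1] = (-972*w**7 - 243*w**5 - 128)/(192*w**2 + 48), which equals G'(w).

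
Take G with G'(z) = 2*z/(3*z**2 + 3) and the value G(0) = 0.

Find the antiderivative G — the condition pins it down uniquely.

G(z) = log(z**2 + 1)/3

The substitution u = z**2 + 1 works: G'(z) is exactly (dG/du)*(du/dz) for that inner function.
A general antiderivative is log(z**2 + 1)/3 + C.
The condition gives C = 0 - (0) = 0.
So G(z) = log(z**2 + 1)/3.
Check: d/dz[log(z**2 + 1)/3] = 2*z/(3*z**2 + 3) = G'(z).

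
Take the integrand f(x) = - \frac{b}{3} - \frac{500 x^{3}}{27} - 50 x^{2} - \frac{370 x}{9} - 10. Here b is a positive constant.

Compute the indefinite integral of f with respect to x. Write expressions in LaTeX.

F(x) = - \frac{b x}{3} - \frac{5 \left(\frac{5 x^{2}}{3} + 3 x + 1\right)^{2}}{3} + C

Integrate term by term and add the pieces.
Check: d/dx[- \frac{b x}{3} - \frac{5 \left(\frac{5 x^{2}}{3} + 3 x + 1\right)^{2}}{3}] = - \frac{b}{3} - \frac{500 x^{3}}{27} - 50 x^{2} - \frac{370 x}{9} - 10 = f(x).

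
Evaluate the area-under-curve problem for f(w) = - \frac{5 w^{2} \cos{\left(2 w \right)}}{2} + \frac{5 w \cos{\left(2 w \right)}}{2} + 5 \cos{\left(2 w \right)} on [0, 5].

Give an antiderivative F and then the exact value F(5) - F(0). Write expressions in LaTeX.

Antiderivative: F(w) = - \frac{5 w^{2} \sin{\left(2 w \right)}}{4} + \frac{5 w \sin{\left(2 w \right)}}{4} - \frac{5 w \cos{\left(2 w \right)}}{4} + \frac{25 \sin{\left(2 w \right)}}{8} + \frac{5 \cos{\left(2 w \right)}}{8}; value = - \frac{5}{8} - \frac{45 \cos{\left(10 \right)}}{8} - \frac{175 \sin{\left(10 \right)}}{8}

Integrate term by term and add the pieces.
F(w) = - \frac{5 w^{2} \sin{\left(2 w \right)}}{4} + \frac{5 w \sin{\left(2 w \right)}}{4} - \frac{5 w \cos{\left(2 w \right)}}{4} + \frac{25 \sin{\left(2 w \right)}}{8} + \frac{5 \cos{\left(2 w \right)}}{8} is an antiderivative of f.
Check: d/dw[- \frac{5 w^{2} \sin{\left(2 w \right)}}{4} + \frac{5 w \sin{\left(2 w \right)}}{4} - \frac{5 w \cos{\left(2 w \right)}}{4} + \frac{25 \sin{\left(2 w \right)}}{8} + \frac{5 \cos{\left(2 w \right)}}{8}] = - \frac{5 w^{2} \cos{\left(2 w \right)}}{2} + \frac{5 w \cos{\left(2 w \right)}}{2} + 5 \cos{\left(2 w \right)} = f(w).
F(5) = - \frac{45 \cos{\left(10 \right)}}{8} - \frac{175 \sin{\left(10 \right)}}{8}; F(0) = \frac{5}{8}.
Integral = F(5) - F(0) = - \frac{5}{8} - \frac{45 \cos{\left(10 \right)}}{8} - \frac{175 \sin{\left(10 \right)}}{8}.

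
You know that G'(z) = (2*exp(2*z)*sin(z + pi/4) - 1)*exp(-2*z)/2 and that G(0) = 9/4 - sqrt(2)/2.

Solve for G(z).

Whatever form G(z) takes, its d/dz must return the stated G'(z).
A general antiderivative is -cos(z + pi/4) + exp(-2*z)/4 + C.
The condition gives C = 9/4 - sqrt(2)/2 - (1/4 - sqrt(2)/2) = 2.
So G(z) = -cos(z + pi/4) + 2 + exp(-2*z)/4.
Check: d/dz[-cos(z + pi/4) + 2 + exp(-2*z)/4] = (2*exp(2*z)*sin(z + pi/4) - 1)*exp(-2*z)/2 = G'(z).

G(z) = -cos(z + pi/4) + 2 + exp(-2*z)/4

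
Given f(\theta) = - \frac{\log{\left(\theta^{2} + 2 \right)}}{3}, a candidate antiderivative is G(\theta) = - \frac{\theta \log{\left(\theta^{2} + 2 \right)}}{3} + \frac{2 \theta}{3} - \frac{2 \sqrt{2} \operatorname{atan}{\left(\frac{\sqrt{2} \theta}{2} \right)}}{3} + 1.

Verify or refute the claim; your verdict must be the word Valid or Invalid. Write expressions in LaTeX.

d/d\theta[G] = - \frac{\log{\left(\theta^{2} + 2 \right)}}{3}
This equals f(\theta) exactly, so the claim holds.

Valid. The derivative of G reproduces f.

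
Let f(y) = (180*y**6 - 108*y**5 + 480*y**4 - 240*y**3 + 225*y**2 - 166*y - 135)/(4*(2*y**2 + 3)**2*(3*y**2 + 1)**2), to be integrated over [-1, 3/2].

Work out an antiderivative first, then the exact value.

Differentiate the proposed F(y) back; it has to land on f(y) exactly.
F(y) = -(30*y**3 - 9*y**2 + 45*y - 10)/(4*(2*y**2 + 3)*(3*y**2 + 1)) is an antiderivative of f.
Check: d/dy[-(30*y**3 - 9*y**2 + 45*y - 10)/(4*(2*y**2 + 3)*(3*y**2 + 1))] = (180*y**6 - 108*y**5 + 480*y**4 - 240*y**3 + 225*y**2 - 166*y - 135)/(144*y**8 + 528*y**6 + 628*y**4 + 264*y**2 + 36), which equals f(y).
F(3/2) = -277/465; F(-1) = 47/40.
Integral = F(3/2) - F(-1) = -6587/3720.

Antiderivative: F(y) = -(30*y**3 - 9*y**2 + 45*y - 10)/(4*(2*y**2 + 3)*(3*y**2 + 1)); value = -6587/3720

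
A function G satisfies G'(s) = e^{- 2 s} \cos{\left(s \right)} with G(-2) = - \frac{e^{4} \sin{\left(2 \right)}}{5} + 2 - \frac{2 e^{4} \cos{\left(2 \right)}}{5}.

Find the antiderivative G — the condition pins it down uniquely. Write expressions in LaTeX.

Check a candidate G(s) by differentiating: d/ds[G] must match the given G'(s).
A general antiderivative is \frac{e^{- 2 s} \sin{\left(s \right)}}{5} - \frac{2 e^{- 2 s} \cos{\left(s \right)}}{5} + C.
The condition gives C = - \frac{e^{4} \sin{\left(2 \right)}}{5} + 2 - \frac{2 e^{4} \cos{\left(2 \right)}}{5} - (- \frac{e^{4} \sin{\left(2 \right)}}{5} - \frac{2 e^{4} \cos{\left(2 \right)}}{5}) = 2.
So G(s) = \frac{\left(10 e^{2 s} + \sin{\left(s \right)} - 2 \cos{\left(s \right)}\right) e^{- 2 s}}{5}.
Check: d/ds[\frac{\left(10 e^{2 s} + \sin{\left(s \right)} - 2 \cos{\left(s \right)}\right) e^{- 2 s}}{5}] = e^{- 2 s} \cos{\left(s \right)} = G'(s).

G(s) = \frac{\left(10 e^{2 s} + \sin{\left(s \right)} - 2 \cos{\left(s \right)}\right) e^{- 2 s}}{5}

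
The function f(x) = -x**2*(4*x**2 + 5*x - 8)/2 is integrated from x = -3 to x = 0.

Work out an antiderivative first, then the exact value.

An antiderivative F(x) passes only if d/dx[F] lands on f(x) exactly.
F(x) = -2*x**5/5 - 5*x**4/8 + 4*x**3/3 is an antiderivative of f.
Check: d/dx[-2*x**5/5 - 5*x**4/8 + 4*x**3/3] = -2*x**4 - 5*x**3/2 + 4*x**2, which equals f(x).
F(0) = 0; F(-3) = 423/40.
Integral = F(0) - F(-3) = -423/40.

Antiderivative: F(x) = -2*x**5/5 - 5*x**4/8 + 4*x**3/3; value = -423/40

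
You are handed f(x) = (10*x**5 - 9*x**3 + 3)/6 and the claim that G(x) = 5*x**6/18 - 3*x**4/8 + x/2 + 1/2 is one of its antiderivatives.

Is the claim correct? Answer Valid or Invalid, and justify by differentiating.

d/dx[G] = 5*x**5/3 - 3*x**3/2 + 1/2
This equals f(x) exactly, so the claim holds.

Valid - differentiating G returns exactly f.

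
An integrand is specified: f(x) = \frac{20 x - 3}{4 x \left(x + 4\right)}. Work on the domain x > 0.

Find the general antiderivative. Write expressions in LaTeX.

Factor the denominator (4 x \left(x + 4\right)) and decompose: f = \frac{83}{16 \left(x + 4\right)} - \frac{3}{16 x}; each piece integrates to a log, atan, or power term.
Check: d/dx[- \frac{3 \log{\left(x \right)}}{16} + \frac{83 \log{\left(x + 4 \right)}}{16}] = \frac{20 x - 3}{4 x^{2} + 16 x}, which equals f(x).

F(x) = - \frac{3 \log{\left(x \right)}}{16} + \frac{83 \log{\left(x + 4 \right)}}{16} + C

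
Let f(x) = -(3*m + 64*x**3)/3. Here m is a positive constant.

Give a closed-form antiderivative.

A first test for any F(x): its x-derivative must equal f(x) identically.
Check: d/dx[-m*x - 16*x**4/3] = -m - 64*x**3/3, which equals f(x).

An antiderivative is F(x) = -m*x - 16*x**4/3.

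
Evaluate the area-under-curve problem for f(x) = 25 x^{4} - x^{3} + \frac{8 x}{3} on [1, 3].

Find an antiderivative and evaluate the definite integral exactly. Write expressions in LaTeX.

Antiderivative: F(x) = \frac{x^{2} \left(60 x^{3} - 3 x^{2} + 16\right)}{12}; value = \frac{3602}{3}

The integrand splits into summands that can be handled one at a time.
F(x) = \frac{x^{2} \left(60 x^{3} - 3 x^{2} + 16\right)}{12} is an antiderivative of f.
Check: d/dx[\frac{x^{2} \left(60 x^{3} - 3 x^{2} + 16\right)}{12}] = 25 x^{4} - x^{3} + \frac{8 x}{3} = f(x).
F(3) = \frac{4827}{4}; F(1) = \frac{73}{12}.
Integral = F(3) - F(1) = \frac{3602}{3}.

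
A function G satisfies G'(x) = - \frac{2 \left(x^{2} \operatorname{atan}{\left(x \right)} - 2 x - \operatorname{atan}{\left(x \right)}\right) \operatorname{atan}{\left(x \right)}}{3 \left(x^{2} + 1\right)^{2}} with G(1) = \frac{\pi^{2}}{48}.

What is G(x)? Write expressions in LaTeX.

Differentiate the proposed G(x) back; it has to land on the given G'(x).
A general antiderivative is \frac{2 x \operatorname{atan}^{2}{\left(x \right)}}{3 x^{2} + 3} + C.
The condition gives C = \frac{\pi^{2}}{48} - (\frac{\pi^{2}}{48}) = 0.
So G(x) = \frac{2 x \operatorname{atan}^{2}{\left(x \right)}}{3 \left(x^{2} + 1\right)}.
Check: d/dx[\frac{2 x \operatorname{atan}^{2}{\left(x \right)}}{3 \left(x^{2} + 1\right)}] = \frac{- 2 x^{2} \operatorname{atan}^{2}{\left(x \right)} + 4 x \operatorname{atan}{\left(x \right)} + 2 \operatorname{atan}^{2}{\left(x \right)}}{3 x^{4} + 6 x^{2} + 3}, which equals G'(x).

G(x) = \frac{2 x \operatorname{atan}^{2}{\left(x \right)}}{3 \left(x^{2} + 1\right)}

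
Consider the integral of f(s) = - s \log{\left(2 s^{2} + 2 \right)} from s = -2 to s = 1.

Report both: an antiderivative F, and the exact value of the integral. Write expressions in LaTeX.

For F(s) to be correct the identity F'(s) - f(s) = 0 must hold.
F(s) = \frac{- s^{2} \log{\left(2 s^{2} + 2 \right)} + s^{2} - \log{\left(s^{2} + 1 \right)}}{2} is an antiderivative of f.
Check: d/ds[\frac{- s^{2} \log{\left(2 s^{2} + 2 \right)} + s^{2} - \log{\left(s^{2} + 1 \right)}}{2}] = - s \log{\left(s^{2} + 1 \right)} - s \log{\left(2 \right)}, which equals f(s).
F(1) = - \frac{\log{\left(4 \right)}}{2} - \frac{\log{\left(2 \right)}}{2} + \frac{1}{2}; F(-2) = - 2 \log{\left(10 \right)} - \frac{\log{\left(5 \right)}}{2} + 2.
Integral = F(1) - F(-2) = - \frac{3}{2} - \frac{\log{\left(4 \right)}}{2} - \frac{\log{\left(2 \right)}}{2} + \frac{\log{\left(5 \right)}}{2} + 2 \log{\left(10 \right)}.

Antiderivative: F(s) = \frac{- s^{2} \log{\left(2 s^{2} + 2 \right)} + s^{2} - \log{\left(s^{2} + 1 \right)}}{2}; value = - \frac{3}{2} - \frac{\log{\left(4 \right)}}{2} - \frac{\log{\left(2 \right)}}{2} + \frac{\log{\left(5 \right)}}{2} + 2 \log{\left(10 \right)}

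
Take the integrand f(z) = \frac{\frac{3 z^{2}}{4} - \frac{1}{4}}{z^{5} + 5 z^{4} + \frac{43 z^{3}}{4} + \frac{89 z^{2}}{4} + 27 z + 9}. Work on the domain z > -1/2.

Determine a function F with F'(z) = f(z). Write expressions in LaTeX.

An antiderivative is F(z) = - \frac{\log{\left(z + \frac{1}{2} \right)}}{170} - \frac{23 \log{\left(z + \frac{3}{2} \right)}}{150} + \frac{2 \log{\left(z + 3 \right)}}{15} + \frac{11 \log{\left(z^{2} + 4 \right)}}{850} + \frac{71 \operatorname{atan}{\left(\frac{z}{2} \right)}}{850}.

Factor the denominator (\left(z + 3\right) \left(2 z + 1\right) \left(2 z + 3\right) \left(z^{2} + 4\right)) and decompose: f = \frac{11 z + 71}{425 \left(z^{2} + 4\right)} - \frac{23}{75 \left(2 z + 3\right)} - \frac{1}{85 \left(2 z + 1\right)} + \frac{2}{15 \left(z + 3\right)}; each piece integrates to a log, atan, or power term.
Check: d/dz[- \frac{\log{\left(z + \frac{1}{2} \right)}}{170} - \frac{23 \log{\left(z + \frac{3}{2} \right)}}{150} + \frac{2 \log{\left(z + 3 \right)}}{15} + \frac{11 \log{\left(z^{2} + 4 \right)}}{850} + \frac{71 \operatorname{atan}{\left(\frac{z}{2} \right)}}{850}] = \frac{3 z^{2} - 1}{4 z^{5} + 20 z^{4} + 43 z^{3} + 89 z^{2} + 108 z + 36}, which equals f(z).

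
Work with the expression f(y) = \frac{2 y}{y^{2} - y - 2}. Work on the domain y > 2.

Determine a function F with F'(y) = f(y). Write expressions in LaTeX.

Factor the denominator (\left(y - 2\right) \left(y + 1\right)) and decompose: f = \frac{2}{3 \left(y + 1\right)} + \frac{4}{3 \left(y - 2\right)}; each piece integrates to a log, atan, or power term.
Check: d/dy[\frac{4 \log{\left(y - 2 \right)}}{3} + \frac{2 \log{\left(y + 1 \right)}}{3}] = \frac{2 y}{y^{2} - y - 2} = f(y).

An antiderivative is F(y) = \frac{4 \log{\left(y - 2 \right)}}{3} + \frac{2 \log{\left(y + 1 \right)}}{3}.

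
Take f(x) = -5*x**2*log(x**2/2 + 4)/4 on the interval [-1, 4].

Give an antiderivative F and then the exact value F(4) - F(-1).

Antiderivative: F(x) = -5*(3*x**3*log(x**2/2 + 4) - 2*x**3 + 48*x - 96*sqrt(2)*atan(sqrt(2)*x/4))/36; value = -80*log(12)/3 - 275/18 - 5*log(9/2)/12 + 40*sqrt(2)*atan(sqrt(2)/4)/3 + 40*sqrt(2)*atan(sqrt(2))/3

Since d/dx undoes antidifferentiation here, F'(x) = f(x) is required of F(x).
F(x) = -5*(3*x**3*log(x**2/2 + 4) - 2*x**3 + 48*x - 96*sqrt(2)*atan(sqrt(2)*x/4))/36 is an antiderivative of f.
Check: d/dx[-5*(3*x**3*log(x**2/2 + 4) - 2*x**3 + 48*x - 96*sqrt(2)*atan(sqrt(2)*x/4))/36] = -5*x**2*log(x**2/2 + 4)/4 = f(x).
F(4) = -80*log(12)/3 - 80/9 + 40*sqrt(2)*atan(sqrt(2))/3; F(-1) = -40*sqrt(2)*atan(sqrt(2)/4)/3 + 5*log(9/2)/12 + 115/18.
Integral = F(4) - F(-1) = -80*log(12)/3 - 275/18 - 5*log(9/2)/12 + 40*sqrt(2)*atan(sqrt(2)/4)/3 + 40*sqrt(2)*atan(sqrt(2))/3.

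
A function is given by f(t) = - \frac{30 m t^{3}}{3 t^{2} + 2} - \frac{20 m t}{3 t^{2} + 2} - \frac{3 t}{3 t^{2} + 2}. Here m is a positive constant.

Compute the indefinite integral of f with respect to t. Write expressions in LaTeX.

F(t) = - 5 m t^{2} - \frac{\log{\left(\frac{3 t^{2}}{2} + 1 \right)}}{2} + C

The integrand splits into summands that can be handled one at a time.
Check: d/dt[- 5 m t^{2} - \frac{\log{\left(\frac{3 t^{2}}{2} + 1 \right)}}{2}] = \frac{- 30 m t^{3} - 20 m t - 3 t}{3 t^{2} + 2}, which equals f(t).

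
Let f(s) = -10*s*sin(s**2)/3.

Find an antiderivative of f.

An antiderivative is F(s) = 5*cos(s**2)/3.

Differentiate the proposed F(s) back; it has to land on f(s) exactly.
Check: d/ds[5*cos(s**2)/3] = -10*s*sin(s**2)/3 = f(s).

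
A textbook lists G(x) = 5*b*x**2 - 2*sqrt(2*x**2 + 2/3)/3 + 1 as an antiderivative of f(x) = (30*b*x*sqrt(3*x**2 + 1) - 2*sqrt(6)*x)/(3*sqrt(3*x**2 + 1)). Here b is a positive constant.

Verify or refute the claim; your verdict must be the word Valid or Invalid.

Valid. The derivative of G reproduces f.

d/dx[G] = (30*b*x*sqrt(3*x**2 + 1) - 2*sqrt(6)*x)/(3*sqrt(3*x**2 + 1))
This equals f(x) exactly, so the claim holds.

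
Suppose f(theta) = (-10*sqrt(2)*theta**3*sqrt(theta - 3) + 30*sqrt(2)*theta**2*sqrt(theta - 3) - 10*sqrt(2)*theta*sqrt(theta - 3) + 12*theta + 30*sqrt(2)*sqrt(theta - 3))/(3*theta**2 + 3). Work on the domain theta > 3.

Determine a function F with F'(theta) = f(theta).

An antiderivative is F(theta) = 2*(-2*sqrt(2)*(theta - 3)**(5/2) + 3*log(theta**2 + 1))/3.

Any candidate F(theta) must reproduce f(theta) exactly when differentiated.
Check: d/dtheta[2*(-2*sqrt(2)*(theta - 3)**(5/2) + 3*log(theta**2 + 1))/3] = (-10*sqrt(2)*theta**3*sqrt(theta - 3) + 30*sqrt(2)*theta**2*sqrt(theta - 3) - 10*sqrt(2)*theta*sqrt(theta - 3) + 12*theta + 30*sqrt(2)*sqrt(theta - 3))/(3*theta**2 + 3) = f(theta).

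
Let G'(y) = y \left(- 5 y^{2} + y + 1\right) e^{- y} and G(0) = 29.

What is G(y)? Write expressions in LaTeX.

Recognize the product-rule pattern: G'(y) = u'v + uv' with u = 5 y^{3} + 14 y^{2} + 27 y + 27, v = e^{- y}, so integration by parts undoes it.
A general antiderivative is \left(5 y^{3} + 14 y^{2} + 27 y + 27\right) e^{- y} + C.
The condition gives C = 29 - (27) = 2.
So G(y) = \left(5 y^{3} + 14 y^{2} + 27 y + 27\right) e^{- y} + 2.
Check: d/dy[\left(5 y^{3} + 14 y^{2} + 27 y + 27\right) e^{- y} + 2] = \left(- 5 y^{3} + y^{2} + y\right) e^{- y}, which equals G'(y).

G(y) = \left(5 y^{3} + 14 y^{2} + 27 y + 27\right) e^{- y} + 2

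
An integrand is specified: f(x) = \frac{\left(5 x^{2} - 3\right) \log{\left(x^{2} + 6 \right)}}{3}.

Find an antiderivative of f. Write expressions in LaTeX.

An antiderivative is F(x) = \frac{5 x^{3} \log{\left(x^{2} + 6 \right)}}{9} - \frac{10 x^{3}}{27} - x \log{\left(x^{2} + 6 \right)} + \frac{26 x}{3} - \frac{26 \sqrt{6} \operatorname{atan}{\left(\frac{\sqrt{6} x}{6} \right)}}{3}.

Differentiate the proposed F(x) back; it has to land on f(x) exactly.
Check: d/dx[\frac{5 x^{3} \log{\left(x^{2} + 6 \right)}}{9} - \frac{10 x^{3}}{27} - x \log{\left(x^{2} + 6 \right)} + \frac{26 x}{3} - \frac{26 \sqrt{6} \operatorname{atan}{\left(\frac{\sqrt{6} x}{6} \right)}}{3}] = \frac{5 x^{2} \log{\left(x^{2} + 6 \right)}}{3} - \log{\left(x^{2} + 6 \right)}, which equals f(x).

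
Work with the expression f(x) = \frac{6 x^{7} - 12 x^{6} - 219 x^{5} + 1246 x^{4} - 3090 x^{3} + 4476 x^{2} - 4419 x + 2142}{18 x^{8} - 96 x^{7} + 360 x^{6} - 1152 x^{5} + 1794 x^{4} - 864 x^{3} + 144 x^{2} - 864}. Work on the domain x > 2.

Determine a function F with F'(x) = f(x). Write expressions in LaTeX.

An antiderivative is F(x) = - \frac{5 \log{\left(\frac{3 x}{2} + 1 \right)}}{3} + \frac{\log{\left(\frac{x^{4}}{3} + 4 x^{2} + 3 \right)}}{2} + \frac{1}{12 x^{2} - 48 x + 48}.

Differentiate the proposed F(x) back; it has to land on f(x) exactly.
Check: d/dx[- \frac{5 \log{\left(\frac{3 x}{2} + 1 \right)}}{3} + \frac{\log{\left(\frac{x^{4}}{3} + 4 x^{2} + 3 \right)}}{2} + \frac{1}{12 x^{2} - 48 x + 48}] = \frac{6 x^{7} - 12 x^{6} - 219 x^{5} + 1246 x^{4} - 3090 x^{3} + 4476 x^{2} - 4419 x + 2142}{18 x^{8} - 96 x^{7} + 360 x^{6} - 1152 x^{5} + 1794 x^{4} - 864 x^{3} + 144 x^{2} - 864} = f(x).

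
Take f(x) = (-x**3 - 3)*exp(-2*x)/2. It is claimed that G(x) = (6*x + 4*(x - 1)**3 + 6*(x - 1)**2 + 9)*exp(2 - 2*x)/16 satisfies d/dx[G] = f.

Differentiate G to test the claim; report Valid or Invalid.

d/dx[G] = (-x**3 + 3*x**2 - 3*x - 2)*exp(2)*exp(-2*x)/2
d/dx[G] - f(x) = (-x**3 + x**3*exp(-2) + 3*x**2 - 3*x - 2 + 3*exp(-2))*exp(2)*exp(-2*x)/2 != 0.

Invalid: d/dx[G] - f = (-x**3 + x**3*exp(-2) + 3*x**2 - 3*x - 2 + 3*exp(-2))*exp(2)*exp(-2*x)/2, which is not 0.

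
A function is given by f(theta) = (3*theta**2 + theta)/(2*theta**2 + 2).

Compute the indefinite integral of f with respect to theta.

F(theta) = 3*theta/2 + log(theta**2 + 1)/4 - 3*atan(theta)/2 + C

For F(theta) to be correct the identity F'(theta) - f(theta) = 0 must hold.
Check: d/dtheta[3*theta/2 + log(theta**2 + 1)/4 - 3*atan(theta)/2] = (3*theta**2 + theta)/(2*theta**2 + 2) = f(theta).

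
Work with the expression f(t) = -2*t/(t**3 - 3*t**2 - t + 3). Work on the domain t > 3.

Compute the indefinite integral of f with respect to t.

F(t) = -3*log(t - 3)/4 + log(t - 1)/2 + log(t + 1)/4 + C

The denominator factors as (t - 3)*(t - 1)*(t + 1); partial fractions split f into directly integrable pieces: 1/(4*(t + 1)) + 1/(2*(t - 1)) - 3/(4*(t - 3)).
Check: d/dt[-3*log(t - 3)/4 + log(t - 1)/2 + log(t + 1)/4] = -2*t/(t**3 - 3*t**2 - t + 3) = f(t).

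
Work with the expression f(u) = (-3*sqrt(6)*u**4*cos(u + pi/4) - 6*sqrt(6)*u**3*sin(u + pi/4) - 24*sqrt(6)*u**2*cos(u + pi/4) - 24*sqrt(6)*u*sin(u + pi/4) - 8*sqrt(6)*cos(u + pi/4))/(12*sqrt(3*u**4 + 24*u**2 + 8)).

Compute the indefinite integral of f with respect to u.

f has the shape v'r + vr' for v = -sqrt(u**4/2 + 4*u**2 + 4/3)/2 and r = sin(u + pi/4) — it is the derivative of the product v*r.
Check: d/du[-sqrt(6)*sqrt(3*u**4 + 24*u**2 + 8)*sin(u + pi/4)/12] = (-3*sqrt(6)*u**4*cos(u + pi/4) - 6*sqrt(6)*u**3*sin(u + pi/4) - 24*sqrt(6)*u**2*cos(u + pi/4) - 24*sqrt(6)*u*sin(u + pi/4) - 8*sqrt(6)*cos(u + pi/4))/(12*sqrt(3*u**4 + 24*u**2 + 8)) = f(u).

F(u) = -sqrt(6)*sqrt(3*u**4 + 24*u**2 + 8)*sin(u + pi/4)/12 + C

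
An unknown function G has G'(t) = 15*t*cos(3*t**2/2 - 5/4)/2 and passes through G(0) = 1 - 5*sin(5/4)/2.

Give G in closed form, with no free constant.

The substitution u = 3*t**2/2 - 5/4 works: G'(t) is exactly (dG/du)*(du/dt) for that inner function.
A general antiderivative is 5*sin(3*t**2/2 - 5/4)/2 + C.
The condition gives C = 1 - 5*sin(5/4)/2 - (-5*sin(5/4)/2) = 1.
So G(t) = 5*sin(3*t**2/2 - 5/4)/2 + 1.
Check: d/dt[5*sin(3*t**2/2 - 5/4)/2 + 1] = 15*t*cos(3*t**2/2 - 5/4)/2 = G'(t).

G(t) = 5*sin(3*t**2/2 - 5/4)/2 + 1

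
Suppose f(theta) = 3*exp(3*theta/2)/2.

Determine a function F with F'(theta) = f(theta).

Since d/dtheta undoes antidifferentiation here, F'(theta) = f(theta) is required of F(theta).
Check: d/dtheta[exp(3*theta/2)] = 3*exp(3*theta/2)/2 = f(theta).

An antiderivative is F(theta) = exp(3*theta/2).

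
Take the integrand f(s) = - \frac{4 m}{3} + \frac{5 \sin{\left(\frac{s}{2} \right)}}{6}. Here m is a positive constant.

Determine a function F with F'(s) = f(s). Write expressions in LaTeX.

Any candidate F(s) must reproduce f(s) exactly when differentiated.
Check: d/ds[- \frac{4 m s}{3} - \frac{5 \cos{\left(\frac{s}{2} \right)}}{3}] = - \frac{4 m}{3} + \frac{5 \sin{\left(\frac{s}{2} \right)}}{6} = f(s).

An antiderivative is F(s) = - \frac{4 m s}{3} - \frac{5 \cos{\left(\frac{s}{2} \right)}}{3}.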